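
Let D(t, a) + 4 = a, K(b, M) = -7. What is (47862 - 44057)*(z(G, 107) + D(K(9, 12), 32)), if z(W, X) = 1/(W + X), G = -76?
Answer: 3306545/31 ≈ 1.0666e+5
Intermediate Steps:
D(t, a) = -4 + a
(47862 - 44057)*(z(G, 107) + D(K(9, 12), 32)) = (47862 - 44057)*(1/(-76 + 107) + (-4 + 32)) = 3805*(1/31 + 28) = 3805*(869/31) = 3306545/31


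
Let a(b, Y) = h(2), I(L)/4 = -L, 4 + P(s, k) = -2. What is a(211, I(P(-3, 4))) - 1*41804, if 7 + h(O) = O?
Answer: -41809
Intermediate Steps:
P(s, k) = -6 (P(s, k) = -4 - 2 = -6)
h(O) = -7 + O
I(L) = -4*L (I(L) = 4*(-L) = -4*L)
a(b, Y) = -5 (a(b, Y) = -7 + 2 = -5)
a(211, I(P(-3, 4))) - 1*41804 = -5 - 1*41804 = -5 - 41804 = -41809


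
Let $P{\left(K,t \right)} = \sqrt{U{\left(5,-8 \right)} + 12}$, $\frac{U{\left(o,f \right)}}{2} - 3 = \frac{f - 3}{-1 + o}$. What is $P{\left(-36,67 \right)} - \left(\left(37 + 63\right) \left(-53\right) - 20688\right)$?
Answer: $25988 + \frac{5 \sqrt{2}}{2} \approx 25992.0$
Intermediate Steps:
$U{\left(o,f \right)} = 6 + \frac{2 \left(-3 + f\right)}{-1 + o}$ ($U{\left(o,f \right)} = 6 + 2 \frac{f - 3}{-1 + o} = 6 + 2 \frac{-3 + f}{-1 + o} = 6 + \frac{2 \left(-3 + f\right)}{-1 + o}$)
$P{\left(K,t \right)} = \frac{5 \sqrt{2}}{2}$ ($P{\left(K,t \right)} = \sqrt{\frac{2 \left(-6 - 8 + 3 \cdot 5\right)}{-1 + 5} + 12} = \sqrt{\frac{2 \left(-6 - 8 + 15\right)}{4} + 12} = \sqrt{2 \cdot \frac{1}{4} \cdot 1 + 12} = \sqrt{\frac{1}{2} + 12} = \sqrt{\frac{25}{2}} = \frac{5 \sqrt{2}}{2}$)
$P{\left(-36,67 \right)} - \left(\left(37 + 63\right) \left(-53\right) - 20688\right) = \frac{5 \sqrt{2}}{2} - \left(\left(37 + 63\right) \left(-53\right) - 20688\right) = \frac{5 \sqrt{2}}{2} - \left(100 \left(-53\right) - 20688\right) = \frac{5 \sqrt{2}}{2} - \left(-5300 - 20688\right) = \frac{5 \sqrt{2}}{2} - -25988 = \frac{5 \sqrt{2}}{2} + 25988 = 25988 + \frac{5 \sqrt{2}}{2}$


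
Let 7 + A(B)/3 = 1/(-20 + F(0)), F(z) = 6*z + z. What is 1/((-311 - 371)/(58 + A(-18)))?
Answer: -67/1240 ≈ -0.054032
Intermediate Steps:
F(z) = 7*z
A(B) = -423/20 (A(B) = -21 + 3/(-20 + 7*0) = -21 + 3/(-20 + 0) = -21 + 3/(-20) = -21 + 3*(-1/20) = -21 - 3/20 = -423/20)
1/((-311 - 371)/(58 + A(-18))) = 1/((-311 - 371)/(58 - 423/20)) = 1/(-682/737/20) = 1/(-682*20/737) = 1/(-1240/67) = -67/1240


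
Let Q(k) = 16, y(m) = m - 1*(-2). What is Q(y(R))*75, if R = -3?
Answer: 1200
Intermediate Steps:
y(m) = 2 + m (y(m) = m + 2 = 2 + m)
Q(y(R))*75 = 16*75 = 1200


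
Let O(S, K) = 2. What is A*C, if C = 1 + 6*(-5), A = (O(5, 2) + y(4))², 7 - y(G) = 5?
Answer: -464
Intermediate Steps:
y(G) = 2 (y(G) = 7 - 1*5 = 7 - 5 = 2)
A = 16 (A = (2 + 2)² = 4² = 16)
C = -29 (C = 1 - 30 = -29)
A*C = 16*(-29) = -464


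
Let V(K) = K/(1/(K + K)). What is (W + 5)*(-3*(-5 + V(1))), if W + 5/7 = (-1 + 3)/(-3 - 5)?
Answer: 1017/28 ≈ 36.321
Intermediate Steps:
W = -27/28 (W = -5/7 + (-1 + 3)/(-3 - 5) = -5/7 + 2/(-8) = -5/7 + 2*(-1/8) = -5/7 - 1/4 = -27/28 ≈ -0.96429)
V(K) = 2*K**2 (V(K) = K/(1/(2*K)) = K/((1/(2*K))) = K*(2*K) = 2*K**2)
(W + 5)*(-3*(-5 + V(1))) = (-27/28 + 5)*(-3*(-5 + 2*1**2)) = 113*(-3*(-5 + 2*1))/28 = 113*(-3*(-5 + 2))/28 = 113*(-3*(-3))/28 = (113/28)*9 = 1017/28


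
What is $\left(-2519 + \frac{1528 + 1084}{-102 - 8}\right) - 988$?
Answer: $- \frac{194191}{55} \approx -3530.7$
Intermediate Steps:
$\left(-2519 + \frac{1528 + 1084}{-102 - 8}\right) - 988 = \left(-2519 + \frac{2612}{-110}\right) - 988 = \left(-2519 + 2612 \left(- \frac{1}{110}\right)\right) - 988 = \left(-2519 - \frac{1306}{55}\right) - 988 = - \frac{139851}{55} - 988 = - \frac{194191}{55}$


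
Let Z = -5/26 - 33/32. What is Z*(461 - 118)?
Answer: -174587/416 ≈ -419.68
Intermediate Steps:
Z = -509/416 (Z = -5*1/26 - 33*1/32 = -5/26 - 33/32 = -509/416 ≈ -1.2236)
Z*(461 - 118) = -509*(461 - 118)/416 = -509/416*343 = -174587/416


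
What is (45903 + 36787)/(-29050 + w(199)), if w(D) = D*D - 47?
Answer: 41345/5252 ≈ 7.8722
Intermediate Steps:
w(D) = -47 + D**2 (w(D) = D**2 - 47 = -47 + D**2)
(45903 + 36787)/(-29050 + w(199)) = (45903 + 36787)/(-29050 + (-47 + 199**2)) = 82690/(-29050 + (-47 + 39601)) = 82690/(-29050 + 39554) = 82690/10504 = 82690*(1/10504) = 41345/5252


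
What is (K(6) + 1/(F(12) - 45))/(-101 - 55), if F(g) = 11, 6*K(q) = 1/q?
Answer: 1/95472 ≈ 1.0474e-5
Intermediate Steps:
K(q) = 1/(6*q)
(K(6) + 1/(F(12) - 45))/(-101 - 55) = ((⅙)/6 + 1/(11 - 45))/(-101 - 55) = ((⅙)*(⅙) + 1/(-34))/(-156) = (1/36 - 1/34)*(-1/156) = -1/612*(-1/156) = 1/95472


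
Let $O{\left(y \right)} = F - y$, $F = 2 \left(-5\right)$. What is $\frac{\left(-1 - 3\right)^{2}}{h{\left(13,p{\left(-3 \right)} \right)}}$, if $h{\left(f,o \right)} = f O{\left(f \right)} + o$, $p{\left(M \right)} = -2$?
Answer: $- \frac{16}{301} \approx -0.053156$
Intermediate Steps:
$F = -10$
$O{\left(y \right)} = -10 - y$
$h{\left(f,o \right)} = o + f \left(-10 - f\right)$ ($h{\left(f,o \right)} = f \left(-10 - f\right) + o = o + f \left(-10 - f\right)$)
$\frac{\left(-1 - 3\right)^{2}}{h{\left(13,p{\left(-3 \right)} \right)}} = \frac{\left(-1 - 3\right)^{2}}{-2 - 13 \left(10 + 13\right)} = \frac{\left(-4\right)^{2}}{-2 - 13 \cdot 23} = \frac{16}{-2 - 299} = \frac{16}{-301} = 16 \left(- \frac{1}{301}\right) = - \frac{16}{301}$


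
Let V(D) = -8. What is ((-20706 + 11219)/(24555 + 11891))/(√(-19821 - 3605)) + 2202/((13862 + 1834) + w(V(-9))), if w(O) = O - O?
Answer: 367/2616 + 179*I*√23426/16109132 ≈ 0.14029 + 0.0017007*I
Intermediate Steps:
w(O) = 0
((-20706 + 11219)/(24555 + 11891))/(√(-19821 - 3605)) + 2202/((13862 + 1834) + w(V(-9))) = ((-20706 + 11219)/(24555 + 11891))/(√(-19821 - 3605)) + 2202/((13862 + 1834) + 0) = (-9487/36446)/(√(-23426)) + 2202/(15696 + 0) = (-9487*1/36446)/((I*√23426)) + 2202/15696 = -(-179)*I*√23426/16109132 + 2202*(1/15696) = 179*I*√23426/16109132 + 367/2616 = 367/2616 + 179*I*√23426/16109132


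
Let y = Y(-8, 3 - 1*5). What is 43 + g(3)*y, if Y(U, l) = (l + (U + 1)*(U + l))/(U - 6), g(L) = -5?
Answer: 471/7 ≈ 67.286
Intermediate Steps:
Y(U, l) = (l + (1 + U)*(U + l))/(-6 + U)
y = -34/7 (y = (-8 + (-8)**2 + 2*(3 - 1*5) - 8*(3 - 1*5))/(-6 - 8) = (-8 + 64 + 2*(3 - 5) - 8*(3 - 5))/(-14) = -(-8 + 64 + 2*(-2) - 8*(-2))/14 = -(-8 + 64 - 4 + 16)/14 = -1/14*68 = -34/7 ≈ -4.8571)
43 + g(3)*y = 43 - 5*(-34/7) = 43 + 170/7 = 471/7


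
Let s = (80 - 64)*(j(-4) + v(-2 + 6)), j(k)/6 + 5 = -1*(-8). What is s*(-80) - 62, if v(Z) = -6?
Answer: -15422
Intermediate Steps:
j(k) = 18 (j(k) = -30 + 6*(-1*(-8)) = -30 + 6*8 = -30 + 48 = 18)
s = 192 (s = (80 - 64)*(18 - 6) = 16*12 = 192)
s*(-80) - 62 = 192*(-80) - 62 = -15360 - 62 = -15422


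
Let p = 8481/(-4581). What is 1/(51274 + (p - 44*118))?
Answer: 1527/70364387 ≈ 2.1701e-5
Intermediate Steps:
p = -2827/1527 (p = 8481*(-1/4581) = -2827/1527 ≈ -1.8513)
1/(51274 + (p - 44*118)) = 1/(51274 + (-2827/1527 - 44*118)) = 1/(51274 + (-2827/1527 - 5192)) = 1/(51274 - 7931011/1527) = 1/(70364387/1527) = 1527/70364387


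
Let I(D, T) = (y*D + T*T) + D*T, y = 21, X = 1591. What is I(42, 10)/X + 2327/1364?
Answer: 5614585/2170124 ≈ 2.5872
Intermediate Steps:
I(D, T) = T² + 21*D + D*T (I(D, T) = (21*D + T*T) + D*T = (21*D + T²) + D*T = (T² + 21*D) + D*T = T² + 21*D + D*T)
I(42, 10)/X + 2327/1364 = (10² + 21*42 + 42*10)/1591 + 2327/1364 = (100 + 882 + 420)*(1/1591) + 2327*(1/1364) = 1402*(1/1591) + 2327/1364 = 1402/1591 + 2327/1364 = 5614585/2170124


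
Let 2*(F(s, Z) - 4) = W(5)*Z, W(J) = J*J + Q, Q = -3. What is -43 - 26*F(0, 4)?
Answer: -1291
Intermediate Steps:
W(J) = -3 + J² (W(J) = J*J - 3 = J² - 3 = -3 + J²)
F(s, Z) = 4 + 11*Z (F(s, Z) = 4 + ((-3 + 5²)*Z)/2 = 4 + ((-3 + 25)*Z)/2 = 4 + (22*Z)/2 = 4 + 11*Z)
-43 - 26*F(0, 4) = -43 - 26*(4 + 11*4) = -43 - 26*(4 + 44) = -43 - 26*48 = -43 - 1248 = -1291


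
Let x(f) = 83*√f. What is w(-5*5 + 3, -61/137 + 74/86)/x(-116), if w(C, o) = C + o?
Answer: 766*I*√29/170839 ≈ 0.024146*I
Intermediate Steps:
w(-5*5 + 3, -61/137 + 74/86)/x(-116) = ((-5*5 + 3) + (-61/137 + 74/86))/((83*√(-116))) = ((-25 + 3) + (-61*1/137 + 74*(1/86)))/((83*(2*I*√29))) = (-22 + (-61/137 + 37/43))/((166*I*√29)) = (-22 + 2446/5891)*(-I*√29/4814) = -(-766)*I*√29/170839 = 766*I*√29/170839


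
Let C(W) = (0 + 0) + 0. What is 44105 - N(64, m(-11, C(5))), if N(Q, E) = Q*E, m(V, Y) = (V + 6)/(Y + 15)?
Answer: 132379/3 ≈ 44126.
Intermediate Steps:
C(W) = 0 (C(W) = 0 + 0 = 0)
m(V, Y) = (6 + V)/(15 + Y)
N(Q, E) = E*Q
44105 - N(64, m(-11, C(5))) = 44105 - (6 - 11)/(15 + 0)*64 = 44105 - -5/15*64 = 44105 - (1/15)*(-5)*64 = 44105 - (-1)*64/3 = 44105 - 1*(-64/3) = 44105 + 64/3 = 132379/3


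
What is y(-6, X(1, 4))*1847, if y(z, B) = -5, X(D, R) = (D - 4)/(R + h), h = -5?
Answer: -9235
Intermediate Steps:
X(D, R) = (-4 + D)/(-5 + R) (X(D, R) = (D - 4)/(R - 5) = (-4 + D)/(-5 + R))
y(-6, X(1, 4))*1847 = -5*1847 = -9235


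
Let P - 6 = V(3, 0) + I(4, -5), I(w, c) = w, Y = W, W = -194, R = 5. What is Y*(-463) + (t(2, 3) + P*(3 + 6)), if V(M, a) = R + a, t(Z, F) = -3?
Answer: 89954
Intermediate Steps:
Y = -194
V(M, a) = 5 + a
P = 15 (P = 6 + ((5 + 0) + 4) = 6 + (5 + 4) = 6 + 9 = 15)
Y*(-463) + (t(2, 3) + P*(3 + 6)) = -194*(-463) + (-3 + 15*(3 + 6)) = 89822 + (-3 + 15*9) = 89822 + (-3 + 135) = 89822 + 132 = 89954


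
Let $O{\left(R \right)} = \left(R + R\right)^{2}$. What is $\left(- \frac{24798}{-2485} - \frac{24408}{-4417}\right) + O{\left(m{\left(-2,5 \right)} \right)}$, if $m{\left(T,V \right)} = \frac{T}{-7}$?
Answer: $\frac{173770726}{10976245} \approx 15.832$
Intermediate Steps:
$m{\left(T,V \right)} = - \frac{T}{7}$ ($m{\left(T,V \right)} = T \left(- \frac{1}{7}\right) = - \frac{T}{7}$)
$O{\left(R \right)} = 4 R^{2}$ ($O{\left(R \right)} = \left(2 R\right)^{2} = 4 R^{2}$)
$\left(- \frac{24798}{-2485} - \frac{24408}{-4417}\right) + O{\left(m{\left(-2,5 \right)} \right)} = \left(- \frac{24798}{-2485} - \frac{24408}{-4417}\right) + 4 \left(\left(- \frac{1}{7}\right) \left(-2\right)\right)^{2} = \left(\left(-24798\right) \left(- \frac{1}{2485}\right) - - \frac{24408}{4417}\right) + 4 \left(\frac{2}{7}\right)^{2} = \left(\frac{24798}{2485} + \frac{24408}{4417}\right) + 4 \cdot \frac{4}{49} = \frac{24312378}{1568035} + \frac{16}{49} = \frac{173770726}{10976245}$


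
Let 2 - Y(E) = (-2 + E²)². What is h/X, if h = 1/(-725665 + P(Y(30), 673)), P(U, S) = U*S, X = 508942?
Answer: -1/276576494214762 ≈ -3.6156e-15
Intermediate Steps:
Y(E) = 2 - (-2 + E²)²
P(U, S) = S*U
h = -1/543434211 (h = 1/(-725665 + 673*(2 - (-2 + 30²)²)) = 1/(-725665 + 673*(2 - (-2 + 900)²)) = 1/(-725665 + 673*(2 - 1*898²)) = 1/(-725665 + 673*(2 - 1*806404)) = 1/(-725665 + 673*(2 - 806404)) = 1/(-725665 + 673*(-806402)) = 1/(-725665 - 542708546) = 1/(-543434211) = -1/543434211 ≈ -1.8401e-9)
h/X = -1/543434211/508942 = -1/543434211*1/508942 = -1/276576494214762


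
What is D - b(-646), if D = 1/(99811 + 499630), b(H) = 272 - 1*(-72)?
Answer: -206207703/599441 ≈ -344.00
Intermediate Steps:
b(H) = 344 (b(H) = 272 + 72 = 344)
D = 1/599441 ≈ 1.6682e-6
D - b(-646) = 1/599441 - 1*344 = 1/599441 - 344 = -206207703/599441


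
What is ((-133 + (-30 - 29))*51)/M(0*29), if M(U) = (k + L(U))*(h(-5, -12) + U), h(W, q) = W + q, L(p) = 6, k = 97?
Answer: 576/103 ≈ 5.5922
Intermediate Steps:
M(U) = -1751 + 103*U (M(U) = (97 + 6)*((-5 - 12) + U) = 103*(-17 + U) = -1751 + 103*U)
((-133 + (-30 - 29))*51)/M(0*29) = ((-133 + (-30 - 29))*51)/(-1751 + 103*(0*29)) = ((-133 - 59)*51)/(-1751 + 103*0) = (-192*51)/(-1751 + 0) = -9792/(-1751) = -9792*(-1/1751) = 576/103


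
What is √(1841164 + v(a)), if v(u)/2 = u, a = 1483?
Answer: √1844130 ≈ 1358.0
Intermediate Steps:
v(u) = 2*u
√(1841164 + v(a)) = √(1841164 + 2*1483) = √(1841164 + 2966) = √1844130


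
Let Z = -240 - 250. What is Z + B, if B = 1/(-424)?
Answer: -207761/424 ≈ -490.00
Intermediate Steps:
B = -1/424 ≈ -0.0023585
Z = -490
Z + B = -490 - 1/424 = -207761/424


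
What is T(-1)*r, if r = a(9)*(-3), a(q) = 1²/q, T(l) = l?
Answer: ⅓ ≈ 0.33333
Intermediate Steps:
a(q) = 1/q
r = -⅓ (r = -3/9 = (⅑)*(-3) = -⅓ ≈ -0.33333)
T(-1)*r = -1*(-⅓) = ⅓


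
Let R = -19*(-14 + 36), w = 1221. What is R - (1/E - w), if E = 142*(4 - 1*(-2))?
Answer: 684155/852 ≈ 803.00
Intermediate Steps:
E = 852 (E = 142*(4 + 2) = 142*6 = 852)
R = -418 (R = -19*22 = -418)
R - (1/E - w) = -418 - (1/852 - 1*1221) = -418 - (1/852 - 1221) = -418 - 1*(-1040291/852) = -418 + 1040291/852 = 684155/852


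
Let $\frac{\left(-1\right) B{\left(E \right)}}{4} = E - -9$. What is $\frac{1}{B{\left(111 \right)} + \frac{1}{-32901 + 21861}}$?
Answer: $- \frac{11040}{5299201} \approx -0.0020833$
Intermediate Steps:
$B{\left(E \right)} = -36 - 4 E$ ($B{\left(E \right)} = - 4 \left(E - -9\right) = - 4 \left(E + 9\right) = - 4 \left(9 + E\right) = -36 - 4 E$)
$\frac{1}{B{\left(111 \right)} + \frac{1}{-32901 + 21861}} = \frac{1}{\left(-36 - 444\right) + \frac{1}{-32901 + 21861}} = \frac{1}{\left(-36 - 444\right) + \frac{1}{-11040}} = \frac{1}{-480 - \frac{1}{11040}} = \frac{1}{- \frac{5299201}{11040}} = - \frac{11040}{5299201}$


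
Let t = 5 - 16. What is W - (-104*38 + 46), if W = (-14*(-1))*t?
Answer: 3752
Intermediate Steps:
t = -11
W = -154 (W = -14*(-1)*(-11) = 14*(-11) = -154)
W - (-104*38 + 46) = -154 - (-104*38 + 46) = -154 - (-3952 + 46) = -154 - 1*(-3906) = -154 + 3906 = 3752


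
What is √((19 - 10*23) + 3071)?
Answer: 2*√715 ≈ 53.479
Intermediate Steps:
√((19 - 10*23) + 3071) = √((19 - 230) + 3071) = √(-211 + 3071) = √2860 = 2*√715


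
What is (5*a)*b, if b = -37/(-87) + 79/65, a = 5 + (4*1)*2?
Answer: 9278/87 ≈ 106.64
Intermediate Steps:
a = 13 (a = 5 + 4*2 = 5 + 8 = 13)
b = 9278/5655 (b = -37*(-1/87) + 79*(1/65) = 37/87 + 79/65 = 9278/5655 ≈ 1.6407)
(5*a)*b = (5*13)*(9278/5655) = 65*(9278/5655) = 9278/87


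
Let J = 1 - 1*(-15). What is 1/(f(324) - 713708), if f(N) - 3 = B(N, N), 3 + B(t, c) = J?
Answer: -1/713692 ≈ -1.4012e-6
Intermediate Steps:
J = 16 (J = 1 + 15 = 16)
B(t, c) = 13 (B(t, c) = -3 + 16 = 13)
f(N) = 16 (f(N) = 3 + 13 = 16)
1/(f(324) - 713708) = 1/(16 - 713708) = 1/(-713692) = -1/713692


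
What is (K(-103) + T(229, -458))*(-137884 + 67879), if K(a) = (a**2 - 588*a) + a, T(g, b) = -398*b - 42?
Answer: -17733106560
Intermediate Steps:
T(g, b) = -42 - 398*b
K(a) = a**2 - 587*a
(K(-103) + T(229, -458))*(-137884 + 67879) = (-103*(-587 - 103) + (-42 - 398*(-458)))*(-137884 + 67879) = (-103*(-690) + (-42 + 182284))*(-70005) = (71070 + 182242)*(-70005) = 253312*(-70005) = -17733106560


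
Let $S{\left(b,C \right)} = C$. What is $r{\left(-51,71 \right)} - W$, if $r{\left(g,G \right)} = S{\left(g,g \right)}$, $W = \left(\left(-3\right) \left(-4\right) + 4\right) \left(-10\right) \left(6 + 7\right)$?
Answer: $2029$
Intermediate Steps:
$W = -2080$ ($W = \left(12 + 4\right) \left(-10\right) 13 = 16 \left(-10\right) 13 = \left(-160\right) 13 = -2080$)
$r{\left(g,G \right)} = g$
$r{\left(-51,71 \right)} - W = -51 - -2080 = -51 + 2080 = 2029$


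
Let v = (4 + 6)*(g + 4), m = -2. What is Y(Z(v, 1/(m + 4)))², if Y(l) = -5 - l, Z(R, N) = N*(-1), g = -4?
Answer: 81/4 ≈ 20.250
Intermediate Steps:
v = 0 (v = (4 + 6)*(-4 + 4) = 10*0 = 0)
Z(R, N) = -N
Y(Z(v, 1/(m + 4)))² = (-5 - (-1)/(-2 + 4))² = (-5 - (-1)/2)² = (-5 - 1*(-½))² = (-5 + ½)² = (-9/2)² = 81/4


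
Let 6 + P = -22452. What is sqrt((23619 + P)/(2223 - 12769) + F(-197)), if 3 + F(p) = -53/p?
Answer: I*sqrt(12262736990330)/2077562 ≈ 1.6855*I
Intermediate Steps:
P = -22458 (P = -6 - 22452 = -22458)
F(p) = -3 - 53/p
sqrt((23619 + P)/(2223 - 12769) + F(-197)) = sqrt((23619 - 22458)/(2223 - 12769) + (-3 - 53/(-197))) = sqrt(1161/(-10546) + (-3 - 53*(-1/197))) = sqrt(1161*(-1/10546) + (-3 + 53/197)) = sqrt(-1161/10546 - 538/197) = sqrt(-5902465/2077562) = I*sqrt(12262736990330)/2077562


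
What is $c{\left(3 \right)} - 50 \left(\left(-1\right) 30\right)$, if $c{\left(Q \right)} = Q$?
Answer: $1503$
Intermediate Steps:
$c{\left(3 \right)} - 50 \left(\left(-1\right) 30\right) = 3 - 50 \left(\left(-1\right) 30\right) = 3 - -1500 = 3 + 1500 = 1503$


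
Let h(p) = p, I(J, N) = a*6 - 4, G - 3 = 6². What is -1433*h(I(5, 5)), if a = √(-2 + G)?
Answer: 5732 - 8598*√37 ≈ -46568.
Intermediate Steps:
G = 39 (G = 3 + 6² = 3 + 36 = 39)
a = √37 (a = √(-2 + 39) = √37 ≈ 6.0828)
I(J, N) = -4 + 6*√37 (I(J, N) = √37*6 - 4 = 6*√37 - 4 = -4 + 6*√37)
-1433*h(I(5, 5)) = -1433*(-4 + 6*√37) = 5732 - 8598*√37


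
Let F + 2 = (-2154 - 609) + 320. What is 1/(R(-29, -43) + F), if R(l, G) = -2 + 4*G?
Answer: -1/2619 ≈ -0.00038183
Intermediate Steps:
F = -2445 (F = -2 + ((-2154 - 609) + 320) = -2 + (-2763 + 320) = -2 - 2443 = -2445)
1/(R(-29, -43) + F) = 1/((-2 + 4*(-43)) - 2445) = 1/((-2 - 172) - 2445) = 1/(-174 - 2445) = 1/(-2619) = -1/2619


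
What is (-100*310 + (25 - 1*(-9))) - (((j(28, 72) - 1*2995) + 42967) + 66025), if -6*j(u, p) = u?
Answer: -410875/3 ≈ -1.3696e+5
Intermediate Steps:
j(u, p) = -u/6
(-100*310 + (25 - 1*(-9))) - (((j(28, 72) - 1*2995) + 42967) + 66025) = (-100*310 + (25 - 1*(-9))) - (((-1/6*28 - 1*2995) + 42967) + 66025) = (-31000 + (25 + 9)) - (((-14/3 - 2995) + 42967) + 66025) = (-31000 + 34) - ((-8999/3 + 42967) + 66025) = -30966 - (119902/3 + 66025) = -30966 - 1*317977/3 = -30966 - 317977/3 = -410875/3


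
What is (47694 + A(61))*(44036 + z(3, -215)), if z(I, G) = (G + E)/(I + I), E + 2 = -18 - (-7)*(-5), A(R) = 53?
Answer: 2100438277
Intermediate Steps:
E = -55 (E = -2 + (-18 - (-7)*(-5)) = -2 + (-18 - 1*35) = -2 + (-18 - 35) = -2 - 53 = -55)
z(I, G) = (-55 + G)/(2*I) (z(I, G) = (G - 55)/(I + I) = (-55 + G)/((2*I)) = (-55 + G)*(1/(2*I)) = (-55 + G)/(2*I))
(47694 + A(61))*(44036 + z(3, -215)) = (47694 + 53)*(44036 + (1/2)*(-55 - 215)/3) = 47747*(44036 + (1/2)*(1/3)*(-270)) = 47747*(44036 - 45) = 47747*43991 = 2100438277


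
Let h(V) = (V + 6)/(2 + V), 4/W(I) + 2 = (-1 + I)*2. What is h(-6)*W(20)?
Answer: 0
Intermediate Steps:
W(I) = 4/(-4 + 2*I) (W(I) = 4/(-2 + (-1 + I)*2) = 4/(-2 + (-2 + 2*I)) = 4/(-4 + 2*I))
h(V) = (6 + V)/(2 + V)
h(-6)*W(20) = ((6 - 6)/(2 - 6))*(2/(-2 + 20)) = (0/(-4))*(2/18) = (-¼*0)*(2*(1/18)) = 0*(⅑) = 0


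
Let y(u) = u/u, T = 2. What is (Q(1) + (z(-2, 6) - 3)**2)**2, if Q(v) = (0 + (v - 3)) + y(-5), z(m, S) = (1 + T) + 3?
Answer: 64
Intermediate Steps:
z(m, S) = 6 (z(m, S) = (1 + 2) + 3 = 3 + 3 = 6)
y(u) = 1
Q(v) = -2 + v (Q(v) = (0 + (v - 3)) + 1 = (0 + (-3 + v)) + 1 = (-3 + v) + 1 = -2 + v)
(Q(1) + (z(-2, 6) - 3)**2)**2 = ((-2 + 1) + (6 - 3)**2)**2 = (-1 + 3**2)**2 = (-1 + 9)**2 = 8**2 = 64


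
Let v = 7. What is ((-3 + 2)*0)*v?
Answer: 0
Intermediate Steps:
((-3 + 2)*0)*v = ((-3 + 2)*0)*7 = -1*0*7 = 0*7 = 0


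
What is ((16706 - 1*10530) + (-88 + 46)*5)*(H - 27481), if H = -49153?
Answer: -457198444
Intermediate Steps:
((16706 - 1*10530) + (-88 + 46)*5)*(H - 27481) = ((16706 - 1*10530) + (-88 + 46)*5)*(-49153 - 27481) = ((16706 - 10530) - 42*5)*(-76634) = (6176 - 210)*(-76634) = 5966*(-76634) = -457198444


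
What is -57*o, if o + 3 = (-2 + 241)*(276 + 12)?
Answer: -3923253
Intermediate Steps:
o = 68829 (o = -3 + (-2 + 241)*(276 + 12) = -3 + 239*288 = -3 + 68832 = 68829)
-57*o = -57*68829 = -3923253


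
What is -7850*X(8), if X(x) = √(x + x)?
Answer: -31400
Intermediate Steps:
X(x) = √2*√x (X(x) = √(2*x) = √2*√x)
-7850*X(8) = -7850*√2*√8 = -7850*√2*2*√2 = -7850*4 = -31400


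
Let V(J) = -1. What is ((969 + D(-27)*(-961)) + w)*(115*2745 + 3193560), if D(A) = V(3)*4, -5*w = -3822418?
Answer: 2699642554101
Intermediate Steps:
w = 3822418/5 (w = -1/5*(-3822418) = 3822418/5 ≈ 7.6448e+5)
D(A) = -4 (D(A) = -1*4 = -4)
((969 + D(-27)*(-961)) + w)*(115*2745 + 3193560) = ((969 - 4*(-961)) + 3822418/5)*(115*2745 + 3193560) = ((969 + 3844) + 3822418/5)*(315675 + 3193560) = (4813 + 3822418/5)*3509235 = (3846483/5)*3509235 = 2699642554101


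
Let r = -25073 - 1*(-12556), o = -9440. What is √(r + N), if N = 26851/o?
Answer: I*√69730525290/2360 ≈ 111.89*I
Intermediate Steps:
r = -12517 (r = -25073 + 12556 = -12517)
N = -26851/9440 (N = 26851/(-9440) = 26851*(-1/9440) = -26851/9440 ≈ -2.8444)
√(r + N) = √(-12517 - 26851/9440) = √(-118187331/9440) = I*√69730525290/2360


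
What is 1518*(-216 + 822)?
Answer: 919908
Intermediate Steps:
1518*(-216 + 822) = 1518*606 = 919908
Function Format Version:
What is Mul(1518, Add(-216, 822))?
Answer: 919908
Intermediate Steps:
Mul(1518, Add(-216, 822)) = Mul(1518, 606) = 919908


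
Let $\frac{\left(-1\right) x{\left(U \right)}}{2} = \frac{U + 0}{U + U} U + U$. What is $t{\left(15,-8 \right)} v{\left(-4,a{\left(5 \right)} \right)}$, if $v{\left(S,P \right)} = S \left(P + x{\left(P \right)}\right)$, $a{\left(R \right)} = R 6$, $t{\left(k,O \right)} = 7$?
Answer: $1680$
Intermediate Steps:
$x{\left(U \right)} = - 3 U$ ($x{\left(U \right)} = - 2 \left(\frac{U + 0}{U + U} U + U\right) = - 2 \left(\frac{U}{2 U} U + U\right) = - 2 \left(U \frac{1}{2 U} U + U\right) = - 2 \left(\frac{U}{2} + U\right) = - 2 \frac{3 U}{2} = - 3 U$)
$a{\left(R \right)} = 6 R$
$v{\left(S,P \right)} = - 2 P S$ ($v{\left(S,P \right)} = S \left(P - 3 P\right) = S \left(- 2 P\right) = - 2 P S$)
$t{\left(15,-8 \right)} v{\left(-4,a{\left(5 \right)} \right)} = 7 \left(\left(-2\right) 6 \cdot 5 \left(-4\right)\right) = 7 \left(\left(-2\right) 30 \left(-4\right)\right) = 7 \cdot 240 = 1680$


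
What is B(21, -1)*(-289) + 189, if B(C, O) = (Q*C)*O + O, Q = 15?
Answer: 91513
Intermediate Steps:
B(C, O) = O + 15*C*O (B(C, O) = (15*C)*O + O = 15*C*O + O = O + 15*C*O)
B(21, -1)*(-289) + 189 = -(1 + 15*21)*(-289) + 189 = -(1 + 315)*(-289) + 189 = -1*316*(-289) + 189 = -316*(-289) + 189 = 91324 + 189 = 91513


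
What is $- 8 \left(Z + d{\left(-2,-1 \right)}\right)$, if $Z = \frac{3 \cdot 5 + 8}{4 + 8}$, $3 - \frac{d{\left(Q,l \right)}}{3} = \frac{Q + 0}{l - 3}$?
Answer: $- \frac{226}{3} \approx -75.333$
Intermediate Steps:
$d{\left(Q,l \right)} = 9 - \frac{3 Q}{-3 + l}$ ($d{\left(Q,l \right)} = 9 - 3 \frac{Q + 0}{l - 3} = 9 - 3 \frac{Q}{-3 + l} = 9 - \frac{3 Q}{-3 + l}$)
$Z = \frac{23}{12}$ ($Z = \frac{15 + 8}{12} = 23 \cdot \frac{1}{12} = \frac{23}{12} \approx 1.9167$)
$- 8 \left(Z + d{\left(-2,-1 \right)}\right) = - 8 \left(\frac{23}{12} + \frac{3 \left(-9 - -2 + 3 \left(-1\right)\right)}{-3 - 1}\right) = - 8 \left(\frac{23}{12} + \frac{3 \left(-9 + 2 - 3\right)}{-4}\right) = - 8 \left(\frac{23}{12} + 3 \left(- \frac{1}{4}\right) \left(-10\right)\right) = - 8 \left(\frac{23}{12} + \frac{15}{2}\right) = \left(-8\right) \frac{113}{12} = - \frac{226}{3}$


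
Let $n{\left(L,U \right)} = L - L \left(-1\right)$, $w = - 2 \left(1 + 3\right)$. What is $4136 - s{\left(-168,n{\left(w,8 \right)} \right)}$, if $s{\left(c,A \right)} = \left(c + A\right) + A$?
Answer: $4336$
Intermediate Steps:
$w = -8$ ($w = \left(-2\right) 4 = -8$)
$n{\left(L,U \right)} = 2 L$ ($n{\left(L,U \right)} = L - - L = L + L = 2 L$)
$s{\left(c,A \right)} = c + 2 A$ ($s{\left(c,A \right)} = \left(A + c\right) + A = c + 2 A$)
$4136 - s{\left(-168,n{\left(w,8 \right)} \right)} = 4136 - \left(-168 + 2 \cdot 2 \left(-8\right)\right) = 4136 - \left(-168 + 2 \left(-16\right)\right) = 4136 - \left(-168 - 32\right) = 4136 - -200 = 4136 + 200 = 4336$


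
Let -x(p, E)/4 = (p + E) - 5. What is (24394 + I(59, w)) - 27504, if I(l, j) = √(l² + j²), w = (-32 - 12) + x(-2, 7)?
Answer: -3110 + √5417 ≈ -3036.4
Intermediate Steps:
x(p, E) = 20 - 4*E - 4*p (x(p, E) = -4*((p + E) - 5) = -4*((E + p) - 5) = -4*(-5 + E + p) = 20 - 4*E - 4*p)
w = -44 (w = (-32 - 12) + (20 - 4*7 - 4*(-2)) = -44 + (20 - 28 + 8) = -44 + 0 = -44)
I(l, j) = √(j² + l²)
(24394 + I(59, w)) - 27504 = (24394 + √((-44)² + 59²)) - 27504 = (24394 + √(1936 + 3481)) - 27504 = (24394 + √5417) - 27504 = -3110 + √5417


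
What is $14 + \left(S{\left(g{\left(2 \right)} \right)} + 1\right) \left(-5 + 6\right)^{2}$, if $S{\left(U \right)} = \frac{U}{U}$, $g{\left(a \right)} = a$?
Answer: $16$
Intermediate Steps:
$S{\left(U \right)} = 1$
$14 + \left(S{\left(g{\left(2 \right)} \right)} + 1\right) \left(-5 + 6\right)^{2} = 14 + \left(1 + 1\right) \left(-5 + 6\right)^{2} = 14 + 2 \cdot 1^{2} = 14 + 2 \cdot 1 = 14 + 2 = 16$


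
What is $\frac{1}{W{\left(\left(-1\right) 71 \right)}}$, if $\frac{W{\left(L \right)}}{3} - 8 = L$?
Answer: $- \frac{1}{189} \approx -0.005291$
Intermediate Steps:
$W{\left(L \right)} = 24 + 3 L$
$\frac{1}{W{\left(\left(-1\right) 71 \right)}} = \frac{1}{24 + 3 \left(\left(-1\right) 71\right)} = \frac{1}{24 + 3 \left(-71\right)} = \frac{1}{24 - 213} = \frac{1}{-189} = - \frac{1}{189}$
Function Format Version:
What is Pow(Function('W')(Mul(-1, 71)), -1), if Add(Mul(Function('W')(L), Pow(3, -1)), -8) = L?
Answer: Rational(-1, 189) ≈ -0.0052910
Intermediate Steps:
Function('W')(L) = Add(24, Mul(3, L))
Pow(Function('W')(Mul(-1, 71)), -1) = Pow(Add(24, Mul(3, Mul(-1, 71))), -1) = Pow(Add(24, Mul(3, -71)), -1) = Pow(Add(24, -213), -1) = Pow(-189, -1) = Rational(-1, 189)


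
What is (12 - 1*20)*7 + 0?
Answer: -56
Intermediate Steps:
(12 - 1*20)*7 + 0 = (12 - 20)*7 + 0 = -8*7 + 0 = -56 + 0 = -56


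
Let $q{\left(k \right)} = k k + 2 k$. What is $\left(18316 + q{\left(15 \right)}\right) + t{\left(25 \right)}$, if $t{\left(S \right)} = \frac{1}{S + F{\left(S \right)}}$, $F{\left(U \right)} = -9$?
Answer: $\frac{297137}{16} \approx 18571.0$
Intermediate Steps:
$q{\left(k \right)} = k^{2} + 2 k$
$t{\left(S \right)} = \frac{1}{-9 + S}$ ($t{\left(S \right)} = \frac{1}{S - 9} = \frac{1}{-9 + S}$)
$\left(18316 + q{\left(15 \right)}\right) + t{\left(25 \right)} = \left(18316 + 15 \left(2 + 15\right)\right) + \frac{1}{-9 + 25} = \left(18316 + 15 \cdot 17\right) + \frac{1}{16} = \left(18316 + 255\right) + \frac{1}{16} = 18571 + \frac{1}{16} = \frac{297137}{16}$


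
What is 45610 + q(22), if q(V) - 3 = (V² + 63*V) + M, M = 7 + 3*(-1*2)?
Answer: 47484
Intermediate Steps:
M = 1 (M = 7 + 3*(-2) = 7 - 6 = 1)
q(V) = 4 + V² + 63*V (q(V) = 3 + ((V² + 63*V) + 1) = 3 + (1 + V² + 63*V) = 4 + V² + 63*V)
45610 + q(22) = 45610 + (4 + 22² + 63*22) = 45610 + (4 + 484 + 1386) = 45610 + 1874 = 47484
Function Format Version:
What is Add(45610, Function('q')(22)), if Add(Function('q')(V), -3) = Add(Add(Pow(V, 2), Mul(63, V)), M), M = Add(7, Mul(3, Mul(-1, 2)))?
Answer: 47484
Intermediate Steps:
M = 1 (M = Add(7, Mul(3, -2)) = Add(7, -6) = 1)
Function('q')(V) = Add(4, Pow(V, 2), Mul(63, V)) (Function('q')(V) = Add(3, Add(Add(Pow(V, 2), Mul(63, V)), 1)) = Add(3, Add(1, Pow(V, 2), Mul(63, V))) = Add(4, Pow(V, 2), Mul(63, V)))
Add(45610, Function('q')(22)) = Add(45610, Add(4, Pow(22, 2), Mul(63, 22))) = Add(45610, Add(4, 484, 1386)) = Add(45610, 1874) = 47484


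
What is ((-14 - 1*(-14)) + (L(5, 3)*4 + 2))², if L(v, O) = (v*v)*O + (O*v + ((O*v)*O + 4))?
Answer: 311364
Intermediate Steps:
L(v, O) = 4 + O*v + O*v² + v*O² (L(v, O) = v²*O + (O*v + (v*O² + 4)) = O*v² + (O*v + (4 + v*O²)) = O*v² + (4 + O*v + v*O²) = 4 + O*v + O*v² + v*O²)
((-14 - 1*(-14)) + (L(5, 3)*4 + 2))² = ((-14 - 1*(-14)) + ((4 + 3*5 + 3*5² + 5*3²)*4 + 2))² = ((-14 + 14) + ((4 + 15 + 3*25 + 5*9)*4 + 2))² = (0 + ((4 + 15 + 75 + 45)*4 + 2))² = (0 + (139*4 + 2))² = (0 + (556 + 2))² = (0 + 558)² = 558² = 311364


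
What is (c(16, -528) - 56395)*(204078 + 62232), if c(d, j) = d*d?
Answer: -14950377090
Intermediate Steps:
c(d, j) = d²
(c(16, -528) - 56395)*(204078 + 62232) = (16² - 56395)*(204078 + 62232) = (256 - 56395)*266310 = -56139*266310 = -14950377090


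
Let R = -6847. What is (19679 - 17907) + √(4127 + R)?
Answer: 1772 + 4*I*√170 ≈ 1772.0 + 52.154*I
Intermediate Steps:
(19679 - 17907) + √(4127 + R) = (19679 - 17907) + √(4127 - 6847) = 1772 + √(-2720) = 1772 + 4*I*√170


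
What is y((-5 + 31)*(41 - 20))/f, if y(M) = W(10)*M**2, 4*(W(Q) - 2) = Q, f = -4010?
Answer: -670761/2005 ≈ -334.54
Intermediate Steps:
W(Q) = 2 + Q/4
y(M) = 9*M**2/2 (y(M) = (2 + (1/4)*10)*M**2 = (2 + 5/2)*M**2 = 9*M**2/2)
y((-5 + 31)*(41 - 20))/f = (9*((-5 + 31)*(41 - 20))**2/2)/(-4010) = (9*(26*21)**2/2)*(-1/4010) = ((9/2)*546**2)*(-1/4010) = ((9/2)*298116)*(-1/4010) = 1341522*(-1/4010) = -670761/2005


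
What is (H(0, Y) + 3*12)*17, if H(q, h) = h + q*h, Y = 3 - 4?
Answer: 595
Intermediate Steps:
Y = -1
H(q, h) = h + h*q
(H(0, Y) + 3*12)*17 = (-(1 + 0) + 3*12)*17 = (-1*1 + 36)*17 = (-1 + 36)*17 = 35*17 = 595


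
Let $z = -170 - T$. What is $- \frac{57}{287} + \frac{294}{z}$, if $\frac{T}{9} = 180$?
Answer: $- \frac{93204}{256865} \approx -0.36285$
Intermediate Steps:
$T = 1620$ ($T = 9 \cdot 180 = 1620$)
$z = -1790$ ($z = -170 - 1620 = -1790$)
$- \frac{57}{287} + \frac{294}{z} = - \frac{57}{287} + \frac{294}{-1790} = \left(-57\right) \frac{1}{287} + 294 \left(- \frac{1}{1790}\right) = - \frac{57}{287} - \frac{147}{895} = - \frac{93204}{256865}$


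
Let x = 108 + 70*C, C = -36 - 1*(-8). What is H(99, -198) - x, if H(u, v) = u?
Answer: 1951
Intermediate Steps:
C = -28 (C = -36 + 8 = -28)
x = -1852 (x = 108 + 70*(-28) = 108 - 1960 = -1852)
H(99, -198) - x = 99 - 1*(-1852) = 99 + 1852 = 1951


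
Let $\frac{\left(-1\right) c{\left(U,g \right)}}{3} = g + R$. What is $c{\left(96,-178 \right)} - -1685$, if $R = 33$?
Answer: $2120$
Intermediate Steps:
$c{\left(U,g \right)} = -99 - 3 g$ ($c{\left(U,g \right)} = - 3 \left(g + 33\right) = - 3 \left(33 + g\right) = -99 - 3 g$)
$c{\left(96,-178 \right)} - -1685 = \left(-99 - -534\right) - -1685 = \left(-99 + 534\right) + 1685 = 435 + 1685 = 2120$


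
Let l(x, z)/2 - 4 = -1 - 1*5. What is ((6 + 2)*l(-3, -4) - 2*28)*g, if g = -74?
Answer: 6512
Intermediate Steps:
l(x, z) = -4 (l(x, z) = 8 + 2*(-1 - 1*5) = 8 + 2*(-1 - 5) = 8 + 2*(-6) = 8 - 12 = -4)
((6 + 2)*l(-3, -4) - 2*28)*g = ((6 + 2)*(-4) - 2*28)*(-74) = (8*(-4) - 56)*(-74) = (-32 - 56)*(-74) = -88*(-74) = 6512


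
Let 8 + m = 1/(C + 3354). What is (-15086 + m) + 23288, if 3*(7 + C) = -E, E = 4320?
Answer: 15625959/1907 ≈ 8194.0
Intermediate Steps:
C = -1447 (C = -7 + (-1*4320)/3 = -7 + (⅓)*(-4320) = -7 - 1440 = -1447)
m = -15255/1907 (m = -8 + 1/(-1447 + 3354) = -8 + 1/1907 = -15255/1907 ≈ -7.9995)
(-15086 + m) + 23288 = (-15086 - 15255/1907) + 23288 = -28784257/1907 + 23288 = 15625959/1907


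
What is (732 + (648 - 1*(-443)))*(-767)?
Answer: -1398241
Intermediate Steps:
(732 + (648 - 1*(-443)))*(-767) = (732 + (648 + 443))*(-767) = (732 + 1091)*(-767) = 1823*(-767) = -1398241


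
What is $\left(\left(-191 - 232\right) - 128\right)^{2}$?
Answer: $303601$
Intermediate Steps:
$\left(\left(-191 - 232\right) - 128\right)^{2} = \left(-423 - 128\right)^{2} = \left(-551\right)^{2} = 303601$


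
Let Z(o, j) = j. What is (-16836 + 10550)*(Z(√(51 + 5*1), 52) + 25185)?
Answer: -158639782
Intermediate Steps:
(-16836 + 10550)*(Z(√(51 + 5*1), 52) + 25185) = (-16836 + 10550)*(52 + 25185) = -6286*25237 = -158639782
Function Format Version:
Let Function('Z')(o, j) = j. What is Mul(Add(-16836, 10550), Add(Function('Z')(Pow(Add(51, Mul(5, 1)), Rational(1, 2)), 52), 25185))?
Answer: -158639782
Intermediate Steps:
Mul(Add(-16836, 10550), Add(Function('Z')(Pow(Add(51, Mul(5, 1)), Rational(1, 2)), 52), 25185)) = Mul(Add(-16836, 10550), Add(52, 25185)) = Mul(-6286, 25237) = -158639782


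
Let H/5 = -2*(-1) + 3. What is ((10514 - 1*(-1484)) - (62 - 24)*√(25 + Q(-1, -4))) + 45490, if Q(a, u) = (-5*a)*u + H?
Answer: 57488 - 38*√30 ≈ 57280.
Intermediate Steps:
H = 25 (H = 5*(-2*(-1) + 3) = 5*(2 + 3) = 5*5 = 25)
Q(a, u) = 25 - 5*a*u (Q(a, u) = (-5*a)*u + 25 = -5*a*u + 25 = 25 - 5*a*u)
((10514 - 1*(-1484)) - (62 - 24)*√(25 + Q(-1, -4))) + 45490 = ((10514 - 1*(-1484)) - (62 - 24)*√(25 + (25 - 5*(-1)*(-4)))) + 45490 = ((10514 + 1484) - 38*√(25 + (25 - 20))) + 45490 = (11998 - 38*√(25 + 5)) + 45490 = (11998 - 38*√30) + 45490 = 57488 - 38*√30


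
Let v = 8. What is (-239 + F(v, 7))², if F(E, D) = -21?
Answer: 67600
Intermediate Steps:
(-239 + F(v, 7))² = (-239 - 21)² = (-260)² = 67600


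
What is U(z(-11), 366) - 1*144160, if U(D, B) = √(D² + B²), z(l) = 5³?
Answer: -144160 + √149581 ≈ -1.4377e+5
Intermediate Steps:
z(l) = 125
U(D, B) = √(B² + D²)
U(z(-11), 366) - 1*144160 = √(366² + 125²) - 1*144160 = √(133956 + 15625) - 144160 = √149581 - 144160 = -144160 + √149581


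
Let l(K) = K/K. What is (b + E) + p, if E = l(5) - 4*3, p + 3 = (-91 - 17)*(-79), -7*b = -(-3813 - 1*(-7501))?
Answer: 63314/7 ≈ 9044.9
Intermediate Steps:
l(K) = 1
b = 3688/7 (b = -(-1)*(-3813 - 1*(-7501))/7 = -(-1)*(-3813 + 7501)/7 = -(-1)*3688/7 = -1/7*(-3688) = 3688/7 ≈ 526.86)
p = 8529 (p = -3 + (-91 - 17)*(-79) = -3 - 108*(-79) = -3 + 8532 = 8529)
E = -11 (E = 1 - 4*3 = 1 - 12 = -11)
(b + E) + p = (3688/7 - 11) + 8529 = 3611/7 + 8529 = 63314/7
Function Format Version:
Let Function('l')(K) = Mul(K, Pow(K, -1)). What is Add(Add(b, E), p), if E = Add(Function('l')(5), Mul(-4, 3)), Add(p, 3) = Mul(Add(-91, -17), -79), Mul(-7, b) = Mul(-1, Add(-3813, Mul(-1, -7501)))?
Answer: Rational(63314, 7) ≈ 9044.9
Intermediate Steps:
Function('l')(K) = 1
b = Rational(3688, 7) (b = Mul(Rational(-1, 7), Mul(-1, Add(-3813, Mul(-1, -7501)))) = Mul(Rational(-1, 7), Mul(-1, Add(-3813, 7501))) = Mul(Rational(-1, 7), Mul(-1, 3688)) = Mul(Rational(-1, 7), -3688) = Rational(3688, 7) ≈ 526.86)
p = 8529 (p = Add(-3, Mul(Add(-91, -17), -79)) = Add(-3, Mul(-108, -79)) = Add(-3, 8532) = 8529)
E = -11 (E = Add(1, Mul(-4, 3)) = Add(1, -12) = -11)
Add(Add(b, E), p) = Add(Add(Rational(3688, 7), -11), 8529) = Add(Rational(3611, 7), 8529) = Rational(63314, 7)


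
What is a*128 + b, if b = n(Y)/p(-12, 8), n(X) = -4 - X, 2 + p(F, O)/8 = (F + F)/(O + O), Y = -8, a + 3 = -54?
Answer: -51073/7 ≈ -7296.1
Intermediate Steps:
a = -57 (a = -3 - 54 = -57)
p(F, O) = -16 + 8*F/O (p(F, O) = -16 + 8*((F + F)/(O + O)) = -16 + 8*((2*F)/((2*O))) = -16 + 8*((2*F)*(1/(2*O))) = -16 + 8*(F/O) = -16 + 8*F/O)
b = -1/7 (b = (-4 - 1*(-8))/(-16 + 8*(-12)/8) = (-4 + 8)/(-16 + 8*(-12)*(1/8)) = 4/(-16 - 12) = 4/(-28) = 4*(-1/28) = -1/7 ≈ -0.14286)
a*128 + b = -57*128 - 1/7 = -7296 - 1/7 = -51073/7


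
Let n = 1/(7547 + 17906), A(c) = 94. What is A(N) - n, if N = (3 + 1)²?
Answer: 2392581/25453 ≈ 94.000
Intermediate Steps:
N = 16 (N = 4² = 16)
n = 1/25453 ≈ 3.9288e-5
A(N) - n = 94 - 1*1/25453 = 94 - 1/25453 = 2392581/25453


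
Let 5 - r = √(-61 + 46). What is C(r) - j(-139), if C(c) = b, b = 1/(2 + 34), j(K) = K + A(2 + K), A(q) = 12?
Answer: 4573/36 ≈ 127.03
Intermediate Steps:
j(K) = 12 + K (j(K) = K + 12 = 12 + K)
r = 5 - I*√15 (r = 5 - √(-61 + 46) = 5 - √(-15) = 5 - I*√15 ≈ 5.0 - 3.873*I)
b = 1/36 ≈ 0.027778
C(c) = 1/36
C(r) - j(-139) = 1/36 - (12 - 139) = 1/36 - 1*(-127) = 1/36 + 127 = 4573/36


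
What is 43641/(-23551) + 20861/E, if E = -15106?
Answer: -1150538357/355761406 ≈ -3.2340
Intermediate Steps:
43641/(-23551) + 20861/E = 43641/(-23551) + 20861/(-15106) = 43641*(-1/23551) + 20861*(-1/15106) = -43641/23551 - 20861/15106 = -1150538357/355761406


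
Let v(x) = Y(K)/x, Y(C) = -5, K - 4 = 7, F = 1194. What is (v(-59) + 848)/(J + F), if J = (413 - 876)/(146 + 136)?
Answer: 1085418/1526035 ≈ 0.71127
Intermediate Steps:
K = 11 (K = 4 + 7 = 11)
v(x) = -5/x
J = -463/282 ≈ -1.6418
(v(-59) + 848)/(J + F) = (-5/(-59) + 848)/(-463/282 + 1194) = (-5*(-1/59) + 848)/(336245/282) = (5/59 + 848)*(282/336245) = (50037/59)*(282/336245) = 1085418/1526035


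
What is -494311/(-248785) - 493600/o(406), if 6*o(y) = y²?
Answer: -163830352001/10252181065 ≈ -15.980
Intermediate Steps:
o(y) = y²/6
-494311/(-248785) - 493600/o(406) = -494311/(-248785) - 493600/((⅙)*406²) = -494311*(-1/248785) - 493600/((⅙)*164836) = 494311/248785 - 493600/82418/3 = 494311/248785 - 493600*3/82418 = 494311/248785 - 740400/41209 = -163830352001/10252181065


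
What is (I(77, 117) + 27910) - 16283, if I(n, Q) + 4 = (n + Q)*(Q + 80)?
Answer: 49841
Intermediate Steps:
I(n, Q) = -4 + (80 + Q)*(Q + n) (I(n, Q) = -4 + (n + Q)*(Q + 80) = -4 + (Q + n)*(80 + Q) = -4 + (80 + Q)*(Q + n))
(I(77, 117) + 27910) - 16283 = ((-4 + 117² + 80*117 + 80*77 + 117*77) + 27910) - 16283 = ((-4 + 13689 + 9360 + 6160 + 9009) + 27910) - 16283 = (38214 + 27910) - 16283 = 66124 - 16283 = 49841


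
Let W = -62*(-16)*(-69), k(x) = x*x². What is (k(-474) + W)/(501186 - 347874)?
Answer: -4440203/6388 ≈ -695.08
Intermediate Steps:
k(x) = x³
W = -68448 (W = 992*(-69) = -68448)
(k(-474) + W)/(501186 - 347874) = ((-474)³ - 68448)/(501186 - 347874) = (-106496424 - 68448)/153312 = -106564872*1/153312 = -4440203/6388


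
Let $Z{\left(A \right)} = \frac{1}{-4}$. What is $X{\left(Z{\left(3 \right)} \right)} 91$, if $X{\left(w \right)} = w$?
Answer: $- \frac{91}{4} \approx -22.75$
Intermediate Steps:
$Z{\left(A \right)} = - \frac{1}{4}$
$X{\left(Z{\left(3 \right)} \right)} 91 = \left(- \frac{1}{4}\right) 91 = - \frac{91}{4}$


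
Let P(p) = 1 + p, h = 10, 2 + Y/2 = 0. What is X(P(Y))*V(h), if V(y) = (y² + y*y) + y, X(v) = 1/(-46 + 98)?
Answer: 105/26 ≈ 4.0385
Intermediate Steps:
Y = -4 (Y = -4 + 2*0 = -4 + 0 = -4)
X(v) = 1/52
V(y) = y + 2*y² (V(y) = (y² + y²) + y = 2*y² + y = y + 2*y²)
X(P(Y))*V(h) = (10*(1 + 2*10))/52 = (10*(1 + 20))/52 = (10*21)/52 = (1/52)*210 = 105/26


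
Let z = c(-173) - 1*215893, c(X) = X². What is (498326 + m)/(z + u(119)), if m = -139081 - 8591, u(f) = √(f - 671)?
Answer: -2717042519/1440942077 - 175327*I*√138/8645652462 ≈ -1.8856 - 0.00023823*I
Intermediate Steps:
u(f) = √(-671 + f)
m = -147672
z = -185964 (z = (-173)² - 1*215893 = 29929 - 215893 = -185964)
(498326 + m)/(z + u(119)) = (498326 - 147672)/(-185964 + √(-671 + 119)) = 350654/(-185964 + √(-552)) = 350654/(-185964 + 2*I*√138)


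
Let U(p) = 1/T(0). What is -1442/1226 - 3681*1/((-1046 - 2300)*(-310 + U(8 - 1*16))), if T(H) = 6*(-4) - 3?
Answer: -20255677117/17169741358 ≈ -1.1797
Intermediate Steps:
T(H) = -27 (T(H) = -24 - 3 = -27)
U(p) = -1/27 (U(p) = 1/(-27) = -1/27)
-1442/1226 - 3681*1/((-1046 - 2300)*(-310 + U(8 - 1*16))) = -1442/1226 - 3681*1/((-1046 - 2300)*(-310 - 1/27)) = -1442*1/1226 - 3681/((-8371/27*(-3346))) = -721/613 - 3681/28009366/27 = -721/613 - 3681*27/28009366 = -721/613 - 99387/28009366 = -20255677117/17169741358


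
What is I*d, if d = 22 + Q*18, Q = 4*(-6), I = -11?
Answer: 4510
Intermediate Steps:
Q = -24
d = -410 (d = 22 - 24*18 = 22 - 432 = -410)
I*d = -11*(-410) = 4510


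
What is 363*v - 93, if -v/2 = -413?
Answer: 299745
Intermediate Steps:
v = 826 (v = -2*(-413) = 826)
363*v - 93 = 363*826 - 93 = 299838 - 93 = 299745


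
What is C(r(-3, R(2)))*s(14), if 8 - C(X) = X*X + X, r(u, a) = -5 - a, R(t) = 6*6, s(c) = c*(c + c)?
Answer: -639744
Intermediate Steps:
s(c) = 2*c**2 (s(c) = c*(2*c) = 2*c**2)
R(t) = 36
C(X) = 8 - X - X**2 (C(X) = 8 - (X*X + X) = 8 - (X**2 + X) = 8 - (X + X**2) = 8 + (-X - X**2) = 8 - X - X**2)
C(r(-3, R(2)))*s(14) = (8 - (-5 - 1*36) - (-5 - 1*36)**2)*(2*14**2) = (8 - (-5 - 36) - (-5 - 36)**2)*(2*196) = (8 - 1*(-41) - 1*(-41)**2)*392 = (8 + 41 - 1*1681)*392 = (8 + 41 - 1681)*392 = -1632*392 = -639744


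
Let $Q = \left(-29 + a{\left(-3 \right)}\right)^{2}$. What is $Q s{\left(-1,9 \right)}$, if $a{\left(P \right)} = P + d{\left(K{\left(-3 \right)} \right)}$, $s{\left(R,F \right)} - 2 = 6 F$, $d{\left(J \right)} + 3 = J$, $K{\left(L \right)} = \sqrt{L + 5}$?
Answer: $68712 - 3920 \sqrt{2} \approx 63168.0$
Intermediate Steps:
$K{\left(L \right)} = \sqrt{5 + L}$
$d{\left(J \right)} = -3 + J$
$s{\left(R,F \right)} = 2 + 6 F$
$a{\left(P \right)} = -3 + P + \sqrt{2}$ ($a{\left(P \right)} = P - \left(3 - \sqrt{5 - 3}\right) = P - \left(3 - \sqrt{2}\right) = -3 + P + \sqrt{2}$)
$Q = \left(-35 + \sqrt{2}\right)^{2}$ ($Q = \left(-29 - \left(6 - \sqrt{2}\right)\right)^{2} = \left(-35 + \sqrt{2}\right)^{2} \approx 1128.0$)
$Q s{\left(-1,9 \right)} = \left(35 - \sqrt{2}\right)^{2} \left(2 + 6 \cdot 9\right) = \left(35 - \sqrt{2}\right)^{2} \left(2 + 54\right) = \left(35 - \sqrt{2}\right)^{2} \cdot 56 = 56 \left(35 - \sqrt{2}\right)^{2}$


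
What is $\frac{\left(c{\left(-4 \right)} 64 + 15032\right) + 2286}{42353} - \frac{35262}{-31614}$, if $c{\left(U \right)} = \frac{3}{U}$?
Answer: $\frac{339904211}{223157957} \approx 1.5232$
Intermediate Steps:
$\frac{\left(c{\left(-4 \right)} 64 + 15032\right) + 2286}{42353} - \frac{35262}{-31614} = \frac{\left(\frac{3}{-4} \cdot 64 + 15032\right) + 2286}{42353} - \frac{35262}{-31614} = \left(\left(3 \left(- \frac{1}{4}\right) 64 + 15032\right) + 2286\right) \frac{1}{42353} - - \frac{5877}{5269} = \left(\left(\left(- \frac{3}{4}\right) 64 + 15032\right) + 2286\right) \frac{1}{42353} + \frac{5877}{5269} = \left(\left(-48 + 15032\right) + 2286\right) \frac{1}{42353} + \frac{5877}{5269} = \left(14984 + 2286\right) \frac{1}{42353} + \frac{5877}{5269} = 17270 \cdot \frac{1}{42353} + \frac{5877}{5269} = \frac{17270}{42353} + \frac{5877}{5269} = \frac{339904211}{223157957}$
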